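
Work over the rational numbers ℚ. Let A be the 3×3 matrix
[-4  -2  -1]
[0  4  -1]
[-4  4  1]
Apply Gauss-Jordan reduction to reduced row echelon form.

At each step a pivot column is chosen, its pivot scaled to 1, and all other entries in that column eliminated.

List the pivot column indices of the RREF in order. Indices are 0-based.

pivot columns: 0, 1, 2

[1] R0 /= -4  ⇒  (1, 1/2, 1/4)
     R2 -= -4·R0  ⇒  (0, 6, 2)
[2] R1 /= 4  ⇒  (0, 1, -1/4)
     R0 -= 1/2·R1  ⇒  (1, 0, 3/8)
     R2 -= 6·R1  ⇒  (0, 0, 7/2)
[3] R2 /= 7/2  ⇒  (0, 0, 1)
     R0 -= 3/8·R2  ⇒  (1, 0, 0)
     R1 -= -1/4·R2  ⇒  (0, 1, 0)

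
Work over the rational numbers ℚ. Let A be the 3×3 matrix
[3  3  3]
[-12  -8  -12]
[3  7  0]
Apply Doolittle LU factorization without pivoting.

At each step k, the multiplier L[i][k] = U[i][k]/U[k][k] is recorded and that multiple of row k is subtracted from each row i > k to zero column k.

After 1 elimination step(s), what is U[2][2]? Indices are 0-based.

U[2][2] = -3

Step 1: pivot at (0,0) is 3.
  row1 ← row1 − (-4)·row0  ⇒  L[1][0]=-4, U row1=(0, 4, 0)
  row2 ← row2 − (1)·row0  ⇒  L[2][0]=1, U row2=(0, 4, -3)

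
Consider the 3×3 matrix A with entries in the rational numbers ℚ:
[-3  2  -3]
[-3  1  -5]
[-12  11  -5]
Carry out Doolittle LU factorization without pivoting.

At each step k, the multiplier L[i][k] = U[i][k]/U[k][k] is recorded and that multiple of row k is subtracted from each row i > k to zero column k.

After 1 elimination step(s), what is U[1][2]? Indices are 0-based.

k=0: U[0][0]=-3
  eliminate (1,0): mult=1, new row 1: (0, -1, -2); set L[1][0]=1
  eliminate (2,0): mult=4, new row 2: (0, 3, 7); set L[2][0]=4

U[1][2] = -2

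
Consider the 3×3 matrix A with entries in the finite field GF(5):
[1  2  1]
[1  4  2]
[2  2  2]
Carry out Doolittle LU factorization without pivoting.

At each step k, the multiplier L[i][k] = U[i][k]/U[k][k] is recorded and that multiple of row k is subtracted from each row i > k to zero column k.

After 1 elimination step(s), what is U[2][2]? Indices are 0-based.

k=0: U[0][0]=1
  eliminate (1,0): mult=1, new row 1: (0, 2, 1); set L[1][0]=1
  eliminate (2,0): mult=2, new row 2: (0, 3, 0); set L[2][0]=2

U[2][2] = 0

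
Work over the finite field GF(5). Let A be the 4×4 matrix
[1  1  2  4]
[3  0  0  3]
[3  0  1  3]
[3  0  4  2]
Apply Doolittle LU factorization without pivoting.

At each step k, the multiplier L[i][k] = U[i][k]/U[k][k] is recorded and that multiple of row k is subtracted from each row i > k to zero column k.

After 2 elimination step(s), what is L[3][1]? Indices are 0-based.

L[3][1] = 1

k=0: U[0][0]=1
  eliminate (1,0): mult=3, new row 1: (0, 2, 4, 1); set L[1][0]=3
  eliminate (2,0): mult=3, new row 2: (0, 2, 0, 1); set L[2][0]=3
  eliminate (3,0): mult=3, new row 3: (0, 2, 3, 0); set L[3][0]=3
k=1: U[1][1]=2
  eliminate (2,1): mult=1, new row 2: (0, 0, 1, 0); set L[2][1]=1
  eliminate (3,1): mult=1, new row 3: (0, 0, 4, 4); set L[3][1]=1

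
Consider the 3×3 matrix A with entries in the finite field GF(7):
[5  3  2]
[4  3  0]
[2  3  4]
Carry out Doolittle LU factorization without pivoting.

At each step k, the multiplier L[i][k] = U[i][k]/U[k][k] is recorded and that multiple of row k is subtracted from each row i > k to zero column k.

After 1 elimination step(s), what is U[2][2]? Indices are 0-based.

k=0: U[0][0]=5
  eliminate (1,0): mult=5, new row 1: (0, 2, 4); set L[1][0]=5
  eliminate (2,0): mult=6, new row 2: (0, 6, 6); set L[2][0]=6

U[2][2] = 6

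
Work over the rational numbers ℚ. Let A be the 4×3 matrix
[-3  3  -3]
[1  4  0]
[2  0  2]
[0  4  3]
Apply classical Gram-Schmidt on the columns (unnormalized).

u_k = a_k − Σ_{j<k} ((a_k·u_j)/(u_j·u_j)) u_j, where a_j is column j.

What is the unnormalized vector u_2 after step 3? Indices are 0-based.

Step 1: u_0 = a_0 = (-3, 1, 2, 0).
Step 2: u_1 = a_1 − (-5/14)·u_0 = (27/14, 61/14, 5/7, 4).
Step 3: u_2 = a_2 − (13/14)·u_0 − (107/549)·u_1 = (-36/61, -16/9, 2/549, 1219/549).

u_2 = (-36/61, -16/9, 2/549, 1219/549)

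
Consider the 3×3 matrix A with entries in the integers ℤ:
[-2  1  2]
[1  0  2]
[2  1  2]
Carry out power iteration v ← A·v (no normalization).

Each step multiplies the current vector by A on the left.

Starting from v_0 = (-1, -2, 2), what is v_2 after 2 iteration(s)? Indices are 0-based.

v_0 = (-1, -2, 2).
v_1 = A·v_0 = (4, 3, 0).
v_2 = A·v_1 = (-5, 4, 11).

v_2 = (-5, 4, 11)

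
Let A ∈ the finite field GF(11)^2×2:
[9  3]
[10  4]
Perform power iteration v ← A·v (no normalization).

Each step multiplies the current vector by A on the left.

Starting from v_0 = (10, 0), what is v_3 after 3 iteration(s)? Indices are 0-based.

v_3 = (8, 9)

v_0 = (10, 0).
v_1 = A·v_0 = (2, 1).
v_2 = A·v_1 = (10, 2).
v_3 = A·v_2 = (8, 9).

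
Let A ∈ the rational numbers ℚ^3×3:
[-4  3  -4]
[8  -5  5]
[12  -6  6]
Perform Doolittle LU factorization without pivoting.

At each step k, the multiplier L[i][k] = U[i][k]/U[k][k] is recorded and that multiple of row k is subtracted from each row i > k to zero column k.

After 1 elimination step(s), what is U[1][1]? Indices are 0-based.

Step 1: pivot at (0,0) is -4.
  row1 ← row1 − (-2)·row0  ⇒  L[1][0]=-2, U row1=(0, 1, -3)
  row2 ← row2 − (-3)·row0  ⇒  L[2][0]=-3, U row2=(0, 3, -6)

U[1][1] = 1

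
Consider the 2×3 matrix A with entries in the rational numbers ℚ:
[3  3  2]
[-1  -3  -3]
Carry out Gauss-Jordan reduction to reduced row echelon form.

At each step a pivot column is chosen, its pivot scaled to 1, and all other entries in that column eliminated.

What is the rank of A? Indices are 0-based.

pivot(0,0)=3: scale R0 → (1, 1, 2/3)
  clear (1,0): R1 −= (-1)R0 → (0, -2, -7/3)
pivot(1,1)=-2: scale R1 → (0, 1, 7/6)
  clear (0,1): R0 −= (1)R1 → (1, 0, -1/2)

rank = 2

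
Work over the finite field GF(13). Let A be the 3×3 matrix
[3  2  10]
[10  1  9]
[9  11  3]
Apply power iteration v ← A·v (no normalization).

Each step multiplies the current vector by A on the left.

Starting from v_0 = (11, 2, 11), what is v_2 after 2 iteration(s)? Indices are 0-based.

v_0 = (11, 2, 11).
v_1 = A·v_0 = (4, 3, 11).
v_2 = A·v_1 = (11, 12, 11).

v_2 = (11, 12, 11)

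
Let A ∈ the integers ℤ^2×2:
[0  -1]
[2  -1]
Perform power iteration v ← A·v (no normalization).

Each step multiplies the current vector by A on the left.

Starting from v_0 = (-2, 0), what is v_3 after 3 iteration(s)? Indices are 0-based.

v_0 = (-2, 0).
v_1 = A·v_0 = (0, -4).
v_2 = A·v_1 = (4, 4).
v_3 = A·v_2 = (-4, 4).

v_3 = (-4, 4)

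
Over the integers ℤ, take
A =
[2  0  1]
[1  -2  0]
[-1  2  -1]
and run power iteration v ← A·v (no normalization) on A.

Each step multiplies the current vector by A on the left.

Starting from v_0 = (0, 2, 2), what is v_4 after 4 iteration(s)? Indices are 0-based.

v_0 = (0, 2, 2).
v_1 = A·v_0 = (2, -4, 2).
v_2 = A·v_1 = (6, 10, -12).
v_3 = A·v_2 = (0, -14, 26).
v_4 = A·v_3 = (26, 28, -54).

v_4 = (26, 28, -54)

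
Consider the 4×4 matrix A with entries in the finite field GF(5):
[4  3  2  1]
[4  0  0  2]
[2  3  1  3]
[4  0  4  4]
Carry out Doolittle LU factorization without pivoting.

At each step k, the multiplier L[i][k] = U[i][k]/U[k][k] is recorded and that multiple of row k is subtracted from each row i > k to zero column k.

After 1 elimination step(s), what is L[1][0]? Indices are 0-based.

L[1][0] = 1

[col 0] pivot 4
  R1 -= 1*R0 → (0, 2, 3, 1)  (L[1][0] := 1)
  R2 -= 3*R0 → (0, 4, 0, 0)  (L[2][0] := 3)
  R3 -= 1*R0 → (0, 2, 2, 3)  (L[3][0] := 1)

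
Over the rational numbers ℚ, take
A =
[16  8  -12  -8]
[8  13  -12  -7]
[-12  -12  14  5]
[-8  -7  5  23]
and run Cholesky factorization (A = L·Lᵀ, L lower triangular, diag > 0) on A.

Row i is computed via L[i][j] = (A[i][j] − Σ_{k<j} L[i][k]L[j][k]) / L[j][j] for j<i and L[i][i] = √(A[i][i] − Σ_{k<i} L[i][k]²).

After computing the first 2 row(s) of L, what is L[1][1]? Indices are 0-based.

Step 1: L[0][0] = √(16) = 4.
  L[1][0] = (8) / L[0][0] = 2.
Step 2: L[1][1] = √(9) = 3.

L[1][1] = 3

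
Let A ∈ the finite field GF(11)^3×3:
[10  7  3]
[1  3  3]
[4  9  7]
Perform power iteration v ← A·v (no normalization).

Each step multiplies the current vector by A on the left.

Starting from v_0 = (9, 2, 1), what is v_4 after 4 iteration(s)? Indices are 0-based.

v_0 = (9, 2, 1).
v_1 = A·v_0 = (8, 7, 6).
v_2 = A·v_1 = (4, 3, 5).
v_3 = A·v_2 = (10, 6, 1).
v_4 = A·v_3 = (2, 9, 2).

v_4 = (2, 9, 2)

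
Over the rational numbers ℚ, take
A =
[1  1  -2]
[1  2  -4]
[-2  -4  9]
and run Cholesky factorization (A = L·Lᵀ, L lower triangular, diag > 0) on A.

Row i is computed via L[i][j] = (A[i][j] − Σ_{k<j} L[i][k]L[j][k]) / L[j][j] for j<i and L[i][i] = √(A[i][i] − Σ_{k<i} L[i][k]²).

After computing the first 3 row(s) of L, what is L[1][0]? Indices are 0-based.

L[1][0] = 1

Step 1: L[0][0] = √(1) = 1.
  L[1][0] = (1) / L[0][0] = 1.
Step 2: L[1][1] = √(1) = 1.
  L[2][0] = (-2) / L[0][0] = -2.
  L[2][1] = (-2) / L[1][1] = -2.
Step 3: L[2][2] = √(1) = 1.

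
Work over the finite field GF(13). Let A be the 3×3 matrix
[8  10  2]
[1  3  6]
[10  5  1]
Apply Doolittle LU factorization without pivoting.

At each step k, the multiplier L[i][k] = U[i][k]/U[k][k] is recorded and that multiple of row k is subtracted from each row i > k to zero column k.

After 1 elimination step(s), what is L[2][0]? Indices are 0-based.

L[2][0] = 11

[col 0] pivot 8
  R1 -= 5*R0 → (0, 5, 9)  (L[1][0] := 5)
  R2 -= 11*R0 → (0, 12, 5)  (L[2][0] := 11)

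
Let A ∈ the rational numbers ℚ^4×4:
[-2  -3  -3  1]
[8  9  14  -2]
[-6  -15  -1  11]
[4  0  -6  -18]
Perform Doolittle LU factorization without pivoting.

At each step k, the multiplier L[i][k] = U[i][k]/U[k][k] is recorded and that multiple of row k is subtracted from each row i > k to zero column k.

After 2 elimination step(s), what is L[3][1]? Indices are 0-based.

L[3][1] = 2

Step 1: pivot at (0,0) is -2.
  row1 ← row1 − (-4)·row0  ⇒  L[1][0]=-4, U row1=(0, -3, 2, 2)
  row2 ← row2 − (3)·row0  ⇒  L[2][0]=3, U row2=(0, -6, 8, 8)
  row3 ← row3 − (-2)·row0  ⇒  L[3][0]=-2, U row3=(0, -6, -12, -16)
Step 2: pivot at (1,1) is -3.
  row2 ← row2 − (2)·row1  ⇒  L[2][1]=2, U row2=(0, 0, 4, 4)
  row3 ← row3 − (2)·row1  ⇒  L[3][1]=2, U row3=(0, 0, -16, -20)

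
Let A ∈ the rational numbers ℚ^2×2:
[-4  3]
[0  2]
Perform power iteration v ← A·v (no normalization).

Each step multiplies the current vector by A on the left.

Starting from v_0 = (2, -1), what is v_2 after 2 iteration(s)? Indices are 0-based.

v_0 = (2, -1).
v_1 = A·v_0 = (-11, -2).
v_2 = A·v_1 = (38, -4).

v_2 = (38, -4)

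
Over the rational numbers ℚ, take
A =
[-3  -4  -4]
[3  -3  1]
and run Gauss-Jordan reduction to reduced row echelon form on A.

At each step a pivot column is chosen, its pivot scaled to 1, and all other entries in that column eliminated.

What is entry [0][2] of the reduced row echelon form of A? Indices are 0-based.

M[0][2] = 16/21

pivot(0,0)=-3: scale R0 → (1, 4/3, 4/3)
  clear (1,0): R1 −= (3)R0 → (0, -7, -3)
pivot(1,1)=-7: scale R1 → (0, 1, 3/7)
  clear (0,1): R0 −= (4/3)R1 → (1, 0, 16/21)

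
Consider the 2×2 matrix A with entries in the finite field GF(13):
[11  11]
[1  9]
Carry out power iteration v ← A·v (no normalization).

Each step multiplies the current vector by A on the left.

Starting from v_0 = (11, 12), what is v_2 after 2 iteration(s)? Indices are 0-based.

v_0 = (11, 12).
v_1 = A·v_0 = (6, 2).
v_2 = A·v_1 = (10, 11).

v_2 = (10, 11)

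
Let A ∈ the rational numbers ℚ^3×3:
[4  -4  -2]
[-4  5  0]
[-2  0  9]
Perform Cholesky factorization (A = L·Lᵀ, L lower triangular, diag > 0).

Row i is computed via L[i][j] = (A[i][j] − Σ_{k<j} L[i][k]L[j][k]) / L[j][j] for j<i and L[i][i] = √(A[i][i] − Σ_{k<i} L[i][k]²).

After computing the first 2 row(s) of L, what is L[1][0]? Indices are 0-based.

Step 1: L[0][0] = √(4) = 2.
  L[1][0] = (-4) / L[0][0] = -2.
Step 2: L[1][1] = √(1) = 1.

L[1][0] = -2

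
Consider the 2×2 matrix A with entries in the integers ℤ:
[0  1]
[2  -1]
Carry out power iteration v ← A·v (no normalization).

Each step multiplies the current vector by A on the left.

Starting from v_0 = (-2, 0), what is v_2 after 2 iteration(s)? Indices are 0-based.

v_2 = (-4, 4)

v_0 = (-2, 0).
v_1 = A·v_0 = (0, -4).
v_2 = A·v_1 = (-4, 4).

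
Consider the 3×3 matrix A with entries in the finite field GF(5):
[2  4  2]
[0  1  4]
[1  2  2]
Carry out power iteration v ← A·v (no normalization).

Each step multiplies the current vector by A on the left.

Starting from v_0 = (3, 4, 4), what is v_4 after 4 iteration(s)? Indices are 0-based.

v_4 = (1, 2, 4)

v_0 = (3, 4, 4).
v_1 = A·v_0 = (0, 0, 4).
v_2 = A·v_1 = (3, 1, 3).
v_3 = A·v_2 = (1, 3, 1).
v_4 = A·v_3 = (1, 2, 4).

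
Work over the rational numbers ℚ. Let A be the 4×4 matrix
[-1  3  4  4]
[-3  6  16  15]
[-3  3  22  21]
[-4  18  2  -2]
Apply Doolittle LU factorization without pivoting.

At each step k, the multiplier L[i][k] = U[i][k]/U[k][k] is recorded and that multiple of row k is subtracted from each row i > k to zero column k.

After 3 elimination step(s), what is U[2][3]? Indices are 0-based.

U[2][3] = 3

Step 1: pivot at (0,0) is -1.
  row1 ← row1 − (3)·row0  ⇒  L[1][0]=3, U row1=(0, -3, 4, 3)
  row2 ← row2 − (3)·row0  ⇒  L[2][0]=3, U row2=(0, -6, 10, 9)
  row3 ← row3 − (4)·row0  ⇒  L[3][0]=4, U row3=(0, 6, -14, -18)
Step 2: pivot at (1,1) is -3.
  row2 ← row2 − (2)·row1  ⇒  L[2][1]=2, U row2=(0, 0, 2, 3)
  row3 ← row3 − (-2)·row1  ⇒  L[3][1]=-2, U row3=(0, 0, -6, -12)
Step 3: pivot at (2,2) is 2.
  row3 ← row3 − (-3)·row2  ⇒  L[3][2]=-3, U row3=(0, 0, 0, -3)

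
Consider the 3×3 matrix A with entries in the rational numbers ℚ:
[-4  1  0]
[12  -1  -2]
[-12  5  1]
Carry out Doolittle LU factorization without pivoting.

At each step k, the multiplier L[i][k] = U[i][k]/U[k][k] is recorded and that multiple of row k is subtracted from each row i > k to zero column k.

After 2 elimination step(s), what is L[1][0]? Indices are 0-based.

L[1][0] = -3

[col 0] pivot -4
  R1 -= -3*R0 → (0, 2, -2)  (L[1][0] := -3)
  R2 -= 3*R0 → (0, 2, 1)  (L[2][0] := 3)
[col 1] pivot 2
  R2 -= 1*R1 → (0, 0, 3)  (L[2][1] := 1)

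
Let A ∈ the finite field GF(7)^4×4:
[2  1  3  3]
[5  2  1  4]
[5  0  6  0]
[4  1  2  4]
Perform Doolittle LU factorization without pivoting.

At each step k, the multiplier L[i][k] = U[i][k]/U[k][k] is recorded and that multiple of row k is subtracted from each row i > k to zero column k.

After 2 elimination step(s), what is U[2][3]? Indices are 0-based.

U[2][3] = 3

[col 0] pivot 2
  R1 -= 6*R0 → (0, 3, 4, 0)  (L[1][0] := 6)
  R2 -= 6*R0 → (0, 1, 2, 3)  (L[2][0] := 6)
  R3 -= 2*R0 → (0, 6, 3, 5)  (L[3][0] := 2)
[col 1] pivot 3
  R2 -= 5*R1 → (0, 0, 3, 3)  (L[2][1] := 5)
  R3 -= 2*R1 → (0, 0, 2, 5)  (L[3][1] := 2)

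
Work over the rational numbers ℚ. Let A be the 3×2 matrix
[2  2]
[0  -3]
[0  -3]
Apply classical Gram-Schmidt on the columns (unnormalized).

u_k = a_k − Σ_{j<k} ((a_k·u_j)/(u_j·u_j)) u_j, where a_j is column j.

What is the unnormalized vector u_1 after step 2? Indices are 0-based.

u_1 = (0, -3, -3)

Step 1: u_0 = a_0 = (2, 0, 0).
Step 2: u_1 = a_1 − (1)·u_0 = (0, -3, -3).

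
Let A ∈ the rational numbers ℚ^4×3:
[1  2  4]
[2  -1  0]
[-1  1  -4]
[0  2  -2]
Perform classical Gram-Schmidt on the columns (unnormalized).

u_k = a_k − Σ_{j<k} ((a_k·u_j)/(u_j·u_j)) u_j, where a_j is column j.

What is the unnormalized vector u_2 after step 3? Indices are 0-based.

u_2 = (140/59, -152/59, -164/59, -134/59)

Step 1: u_0 = a_0 = (1, 2, -1, 0).
Step 2: u_1 = a_1 − (-1/6)·u_0 = (13/6, -2/3, 5/6, 2).
Step 3: u_2 = a_2 − (4/3)·u_0 − (8/59)·u_1 = (140/59, -152/59, -164/59, -134/59).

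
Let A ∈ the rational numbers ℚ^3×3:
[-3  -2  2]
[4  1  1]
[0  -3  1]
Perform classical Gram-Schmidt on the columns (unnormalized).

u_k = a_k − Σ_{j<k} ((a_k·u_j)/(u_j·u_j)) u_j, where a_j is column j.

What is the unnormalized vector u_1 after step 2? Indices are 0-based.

Step 1: u_0 = a_0 = (-3, 4, 0).
Step 2: u_1 = a_1 − (2/5)·u_0 = (-4/5, -3/5, -3).

u_1 = (-4/5, -3/5, -3)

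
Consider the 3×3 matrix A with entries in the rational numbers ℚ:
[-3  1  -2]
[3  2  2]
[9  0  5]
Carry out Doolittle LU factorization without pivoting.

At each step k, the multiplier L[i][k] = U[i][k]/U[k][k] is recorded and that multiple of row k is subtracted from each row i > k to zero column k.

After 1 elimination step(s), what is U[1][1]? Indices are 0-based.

Step 1: pivot at (0,0) is -3.
  row1 ← row1 − (-1)·row0  ⇒  L[1][0]=-1, U row1=(0, 3, 0)
  row2 ← row2 − (-3)·row0  ⇒  L[2][0]=-3, U row2=(0, 3, -1)

U[1][1] = 3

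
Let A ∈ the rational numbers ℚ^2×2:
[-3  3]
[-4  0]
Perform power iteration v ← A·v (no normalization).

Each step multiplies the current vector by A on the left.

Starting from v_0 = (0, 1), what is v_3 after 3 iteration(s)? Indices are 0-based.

v_0 = (0, 1).
v_1 = A·v_0 = (3, 0).
v_2 = A·v_1 = (-9, -12).
v_3 = A·v_2 = (-9, 36).

v_3 = (-9, 36)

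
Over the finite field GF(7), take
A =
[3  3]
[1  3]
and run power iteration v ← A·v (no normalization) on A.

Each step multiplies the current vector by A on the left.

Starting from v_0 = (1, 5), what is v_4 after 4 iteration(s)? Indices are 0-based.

v_4 = (4, 4)

v_0 = (1, 5).
v_1 = A·v_0 = (4, 2).
v_2 = A·v_1 = (4, 3).
v_3 = A·v_2 = (0, 6).
v_4 = A·v_3 = (4, 4).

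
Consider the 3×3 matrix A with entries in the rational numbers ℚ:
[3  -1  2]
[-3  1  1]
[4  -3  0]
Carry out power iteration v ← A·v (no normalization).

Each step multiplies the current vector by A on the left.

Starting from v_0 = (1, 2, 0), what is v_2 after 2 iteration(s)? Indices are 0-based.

v_2 = (0, -6, 7)

v_0 = (1, 2, 0).
v_1 = A·v_0 = (1, -1, -2).
v_2 = A·v_1 = (0, -6, 7).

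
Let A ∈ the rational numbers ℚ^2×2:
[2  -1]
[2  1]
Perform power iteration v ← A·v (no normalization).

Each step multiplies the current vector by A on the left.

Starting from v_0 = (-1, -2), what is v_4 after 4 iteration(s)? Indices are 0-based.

v_4 = (20, 28)

v_0 = (-1, -2).
v_1 = A·v_0 = (0, -4).
v_2 = A·v_1 = (4, -4).
v_3 = A·v_2 = (12, 4).
v_4 = A·v_3 = (20, 28).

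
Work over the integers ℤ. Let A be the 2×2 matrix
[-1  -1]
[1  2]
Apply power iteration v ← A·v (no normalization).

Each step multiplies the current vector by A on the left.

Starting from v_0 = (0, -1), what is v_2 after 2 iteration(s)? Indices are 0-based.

v_2 = (1, -3)

v_0 = (0, -1).
v_1 = A·v_0 = (1, -2).
v_2 = A·v_1 = (1, -3).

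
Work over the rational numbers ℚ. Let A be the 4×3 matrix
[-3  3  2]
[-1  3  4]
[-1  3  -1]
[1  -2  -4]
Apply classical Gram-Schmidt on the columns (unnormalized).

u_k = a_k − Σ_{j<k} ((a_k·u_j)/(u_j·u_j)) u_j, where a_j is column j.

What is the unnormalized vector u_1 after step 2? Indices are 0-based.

Step 1: u_0 = a_0 = (-3, -1, -1, 1).
Step 2: u_1 = a_1 − (-17/12)·u_0 = (-5/4, 19/12, 19/12, -7/12).

u_1 = (-5/4, 19/12, 19/12, -7/12)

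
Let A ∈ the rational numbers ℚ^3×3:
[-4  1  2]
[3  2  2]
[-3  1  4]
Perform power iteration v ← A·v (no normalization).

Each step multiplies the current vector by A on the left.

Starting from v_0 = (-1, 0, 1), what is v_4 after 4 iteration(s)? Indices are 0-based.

v_0 = (-1, 0, 1).
v_1 = A·v_0 = (6, -1, 7).
v_2 = A·v_1 = (-11, 30, 9).
v_3 = A·v_2 = (92, 45, 99).
v_4 = A·v_3 = (-125, 564, 165).

v_4 = (-125, 564, 165)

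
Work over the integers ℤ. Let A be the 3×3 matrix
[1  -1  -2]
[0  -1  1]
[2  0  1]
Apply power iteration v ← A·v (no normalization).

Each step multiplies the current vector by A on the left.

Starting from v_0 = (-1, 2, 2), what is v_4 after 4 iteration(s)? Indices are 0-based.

v_0 = (-1, 2, 2).
v_1 = A·v_0 = (-7, 0, 0).
v_2 = A·v_1 = (-7, 0, -14).
v_3 = A·v_2 = (21, -14, -28).
v_4 = A·v_3 = (91, -14, 14).

v_4 = (91, -14, 14)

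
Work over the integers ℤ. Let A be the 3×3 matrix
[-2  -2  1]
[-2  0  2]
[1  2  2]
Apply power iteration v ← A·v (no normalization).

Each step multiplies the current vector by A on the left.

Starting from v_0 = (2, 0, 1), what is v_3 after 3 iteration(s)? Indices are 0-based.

v_0 = (2, 0, 1).
v_1 = A·v_0 = (-3, -2, 4).
v_2 = A·v_1 = (14, 14, 1).
v_3 = A·v_2 = (-55, -26, 44).

v_3 = (-55, -26, 44)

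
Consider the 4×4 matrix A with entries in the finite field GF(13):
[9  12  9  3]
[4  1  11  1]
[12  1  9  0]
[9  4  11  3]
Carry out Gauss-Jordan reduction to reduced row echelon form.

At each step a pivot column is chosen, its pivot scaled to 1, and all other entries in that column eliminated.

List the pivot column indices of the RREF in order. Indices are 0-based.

step 1: normalize row 0 (÷9) = (1, 10, 1, 9)
  row 1: subtract 4×row0 = (0, 0, 7, 4)
  row 2: subtract 12×row0 = (0, 11, 10, 9)
  row 3: subtract 9×row0 = (0, 5, 2, 0)
step 2: exchange rows 1,2
step 2: normalize row 1 (÷11) = (0, 1, 8, 2)
  row 0: subtract 10×row1 = (1, 0, 12, 2)
  row 3: subtract 5×row1 = (0, 0, 1, 3)
step 3: normalize row 2 (÷7) = (0, 0, 1, 8)
  row 0: subtract 12×row2 = (1, 0, 0, 10)
  row 1: subtract 8×row2 = (0, 1, 0, 3)
  row 3: subtract 1×row2 = (0, 0, 0, 8)
step 4: normalize row 3 (÷8) = (0, 0, 0, 1)
  row 0: subtract 10×row3 = (1, 0, 0, 0)
  row 1: subtract 3×row3 = (0, 1, 0, 0)
  row 2: subtract 8×row3 = (0, 0, 1, 0)

pivot columns: 0, 1, 2, 3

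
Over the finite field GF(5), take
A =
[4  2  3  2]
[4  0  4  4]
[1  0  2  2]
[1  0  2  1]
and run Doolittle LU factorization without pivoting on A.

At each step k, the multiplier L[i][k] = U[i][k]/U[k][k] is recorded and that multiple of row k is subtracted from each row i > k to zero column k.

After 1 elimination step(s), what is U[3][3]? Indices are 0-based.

U[3][3] = 3

Step 1: pivot at (0,0) is 4.
  row1 ← row1 − (1)·row0  ⇒  L[1][0]=1, U row1=(0, 3, 1, 2)
  row2 ← row2 − (4)·row0  ⇒  L[2][0]=4, U row2=(0, 2, 0, 4)
  row3 ← row3 − (4)·row0  ⇒  L[3][0]=4, U row3=(0, 2, 0, 3)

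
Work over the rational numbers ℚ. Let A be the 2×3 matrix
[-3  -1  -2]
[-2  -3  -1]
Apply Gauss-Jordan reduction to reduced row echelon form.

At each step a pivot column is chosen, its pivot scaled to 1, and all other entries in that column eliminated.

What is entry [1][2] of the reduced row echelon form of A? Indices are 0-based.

step 1: normalize row 0 (÷-3) = (1, 1/3, 2/3)
  row 1: subtract -2×row0 = (0, -7/3, 1/3)
step 2: normalize row 1 (÷-7/3) = (0, 1, -1/7)
  row 0: subtract 1/3×row1 = (1, 0, 5/7)

M[1][2] = -1/7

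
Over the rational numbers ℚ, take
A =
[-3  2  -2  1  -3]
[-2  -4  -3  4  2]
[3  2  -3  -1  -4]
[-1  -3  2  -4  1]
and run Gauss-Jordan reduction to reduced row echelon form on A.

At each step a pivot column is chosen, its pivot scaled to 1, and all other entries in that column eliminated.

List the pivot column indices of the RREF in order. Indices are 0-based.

pivot(0,0)=-3: scale R0 → (1, -2/3, 2/3, -1/3, 1)
  clear (1,0): R1 −= (-2)R0 → (0, -16/3, -5/3, 10/3, 4)
  clear (2,0): R2 −= (3)R0 → (0, 4, -5, 0, -7)
  clear (3,0): R3 −= (-1)R0 → (0, -11/3, 8/3, -13/3, 2)
pivot(1,1)=-16/3: scale R1 → (0, 1, 5/16, -5/8, -3/4)
  clear (0,1): R0 −= (-2/3)R1 → (1, 0, 7/8, -3/4, 1/2)
  clear (2,1): R2 −= (4)R1 → (0, 0, -25/4, 5/2, -4)
  clear (3,1): R3 −= (-11/3)R1 → (0, 0, 61/16, -53/8, -3/4)
pivot(2,2)=-25/4: scale R2 → (0, 0, 1, -2/5, 16/25)
  clear (0,2): R0 −= (7/8)R2 → (1, 0, 0, -2/5, -3/50)
  clear (1,2): R1 −= (5/16)R2 → (0, 1, 0, -1/2, -19/20)
  clear (3,2): R3 −= (61/16)R2 → (0, 0, 0, -51/10, -319/100)
pivot(3,3)=-51/10: scale R3 → (0, 0, 0, 1, 319/510)
  clear (0,3): R0 −= (-2/5)R3 → (1, 0, 0, 0, 97/510)
  clear (1,3): R1 −= (-1/2)R3 → (0, 1, 0, 0, -65/102)
  clear (2,3): R2 −= (-2/5)R3 → (0, 0, 1, 0, 227/255)

pivot columns: 0, 1, 2, 3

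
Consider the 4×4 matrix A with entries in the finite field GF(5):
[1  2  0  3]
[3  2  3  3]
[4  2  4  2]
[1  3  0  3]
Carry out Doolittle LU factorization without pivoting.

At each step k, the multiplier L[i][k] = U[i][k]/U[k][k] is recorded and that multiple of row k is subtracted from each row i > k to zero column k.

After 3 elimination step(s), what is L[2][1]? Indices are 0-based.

Step 1: pivot at (0,0) is 1.
  row1 ← row1 − (3)·row0  ⇒  L[1][0]=3, U row1=(0, 1, 3, 4)
  row2 ← row2 − (4)·row0  ⇒  L[2][0]=4, U row2=(0, 4, 4, 0)
  row3 ← row3 − (1)·row0  ⇒  L[3][0]=1, U row3=(0, 1, 0, 0)
Step 2: pivot at (1,1) is 1.
  row2 ← row2 − (4)·row1  ⇒  L[2][1]=4, U row2=(0, 0, 2, 4)
  row3 ← row3 − (1)·row1  ⇒  L[3][1]=1, U row3=(0, 0, 2, 1)
Step 3: pivot at (2,2) is 2.
  row3 ← row3 − (1)·row2  ⇒  L[3][2]=1, U row3=(0, 0, 0, 2)

L[2][1] = 4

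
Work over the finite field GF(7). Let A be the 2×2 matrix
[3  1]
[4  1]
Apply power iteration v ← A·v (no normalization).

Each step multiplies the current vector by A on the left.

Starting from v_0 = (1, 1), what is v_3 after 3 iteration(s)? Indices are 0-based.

v_3 = (2, 5)

v_0 = (1, 1).
v_1 = A·v_0 = (4, 5).
v_2 = A·v_1 = (3, 0).
v_3 = A·v_2 = (2, 5).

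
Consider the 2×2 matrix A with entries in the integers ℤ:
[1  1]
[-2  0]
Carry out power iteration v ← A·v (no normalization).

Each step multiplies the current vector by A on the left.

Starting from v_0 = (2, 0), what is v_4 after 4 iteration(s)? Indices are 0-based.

v_0 = (2, 0).
v_1 = A·v_0 = (2, -4).
v_2 = A·v_1 = (-2, -4).
v_3 = A·v_2 = (-6, 4).
v_4 = A·v_3 = (-2, 12).

v_4 = (-2, 12)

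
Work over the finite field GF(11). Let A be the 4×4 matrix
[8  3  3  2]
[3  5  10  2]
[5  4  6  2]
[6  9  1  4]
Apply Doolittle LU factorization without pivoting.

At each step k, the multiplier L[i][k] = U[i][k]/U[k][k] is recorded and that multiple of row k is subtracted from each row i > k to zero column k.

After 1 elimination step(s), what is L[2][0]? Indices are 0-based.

L[2][0] = 2

Step 1: pivot at (0,0) is 8.
  row1 ← row1 − (10)·row0  ⇒  L[1][0]=10, U row1=(0, 8, 2, 4)
  row2 ← row2 − (2)·row0  ⇒  L[2][0]=2, U row2=(0, 9, 0, 9)
  row3 ← row3 − (9)·row0  ⇒  L[3][0]=9, U row3=(0, 4, 7, 8)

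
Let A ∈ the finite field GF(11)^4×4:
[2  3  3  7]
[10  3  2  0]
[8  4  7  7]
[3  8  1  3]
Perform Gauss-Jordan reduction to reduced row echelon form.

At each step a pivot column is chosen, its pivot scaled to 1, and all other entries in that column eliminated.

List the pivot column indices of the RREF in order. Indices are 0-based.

[1] R0 /= 2  ⇒  (1, 7, 7, 9)
     R1 -= 10·R0  ⇒  (0, 10, 9, 9)
     R2 -= 8·R0  ⇒  (0, 3, 6, 1)
     R3 -= 3·R0  ⇒  (0, 9, 2, 9)
[2] R1 /= 10  ⇒  (0, 1, 2, 2)
     R0 -= 7·R1  ⇒  (1, 0, 4, 6)
     R2 -= 3·R1  ⇒  (0, 0, 0, 6)
     R3 -= 9·R1  ⇒  (0, 0, 6, 2)
[3] R2 <-> R3
[3] R2 /= 6  ⇒  (0, 0, 1, 4)
     R0 -= 4·R2  ⇒  (1, 0, 0, 1)
     R1 -= 2·R2  ⇒  (0, 1, 0, 5)
[4] R3 /= 6  ⇒  (0, 0, 0, 1)
     R0 -= 1·R3  ⇒  (1, 0, 0, 0)
     R1 -= 5·R3  ⇒  (0, 1, 0, 0)
     R2 -= 4·R3  ⇒  (0, 0, 1, 0)

pivot columns: 0, 1, 2, 3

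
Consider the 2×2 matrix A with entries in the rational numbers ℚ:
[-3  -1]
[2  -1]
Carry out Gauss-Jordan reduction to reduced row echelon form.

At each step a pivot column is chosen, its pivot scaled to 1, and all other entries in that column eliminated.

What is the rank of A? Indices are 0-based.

[1] R0 /= -3  ⇒  (1, 1/3)
     R1 -= 2·R0  ⇒  (0, -5/3)
[2] R1 /= -5/3  ⇒  (0, 1)
     R0 -= 1/3·R1  ⇒  (1, 0)

rank = 2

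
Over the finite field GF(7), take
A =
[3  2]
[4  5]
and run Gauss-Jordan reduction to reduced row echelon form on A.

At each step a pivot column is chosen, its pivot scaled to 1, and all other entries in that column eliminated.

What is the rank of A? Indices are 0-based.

step 1: normalize row 0 (÷3) = (1, 3)
  row 1: subtract 4×row0 = (0, 0)
skip col 1 (zero from row 1)

rank = 1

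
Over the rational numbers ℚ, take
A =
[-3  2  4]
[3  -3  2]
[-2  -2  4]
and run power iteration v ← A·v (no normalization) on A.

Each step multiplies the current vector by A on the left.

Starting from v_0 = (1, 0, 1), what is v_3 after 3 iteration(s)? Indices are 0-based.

v_0 = (1, 0, 1).
v_1 = A·v_0 = (1, 5, 2).
v_2 = A·v_1 = (15, -8, -4).
v_3 = A·v_2 = (-77, 61, -30).

v_3 = (-77, 61, -30)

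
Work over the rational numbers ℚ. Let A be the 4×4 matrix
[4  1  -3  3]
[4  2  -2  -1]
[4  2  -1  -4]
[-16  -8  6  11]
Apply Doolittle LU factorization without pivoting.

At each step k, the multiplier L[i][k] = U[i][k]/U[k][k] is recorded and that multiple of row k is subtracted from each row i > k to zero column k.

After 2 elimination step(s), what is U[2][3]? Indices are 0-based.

[col 0] pivot 4
  R1 -= 1*R0 → (0, 1, 1, -4)  (L[1][0] := 1)
  R2 -= 1*R0 → (0, 1, 2, -7)  (L[2][0] := 1)
  R3 -= -4*R0 → (0, -4, -6, 23)  (L[3][0] := -4)
[col 1] pivot 1
  R2 -= 1*R1 → (0, 0, 1, -3)  (L[2][1] := 1)
  R3 -= -4*R1 → (0, 0, -2, 7)  (L[3][1] := -4)

U[2][3] = -3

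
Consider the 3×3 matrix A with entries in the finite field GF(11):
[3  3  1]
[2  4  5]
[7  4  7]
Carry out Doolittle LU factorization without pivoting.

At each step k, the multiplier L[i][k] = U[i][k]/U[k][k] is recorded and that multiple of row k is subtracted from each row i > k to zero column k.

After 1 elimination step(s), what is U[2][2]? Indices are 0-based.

k=0: U[0][0]=3
  eliminate (1,0): mult=8, new row 1: (0, 2, 8); set L[1][0]=8
  eliminate (2,0): mult=6, new row 2: (0, 8, 1); set L[2][0]=6

U[2][2] = 1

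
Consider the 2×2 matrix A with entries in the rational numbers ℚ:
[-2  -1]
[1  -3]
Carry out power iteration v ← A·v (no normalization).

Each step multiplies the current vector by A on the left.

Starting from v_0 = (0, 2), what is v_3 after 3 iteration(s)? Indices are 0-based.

v_0 = (0, 2).
v_1 = A·v_0 = (-2, -6).
v_2 = A·v_1 = (10, 16).
v_3 = A·v_2 = (-36, -38).

v_3 = (-36, -38)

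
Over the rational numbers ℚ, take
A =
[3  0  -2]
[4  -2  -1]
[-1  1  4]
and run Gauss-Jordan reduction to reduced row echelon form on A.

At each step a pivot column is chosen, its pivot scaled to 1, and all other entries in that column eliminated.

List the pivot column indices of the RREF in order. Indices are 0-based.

pivot columns: 0, 1, 2

step 1: normalize row 0 (÷3) = (1, 0, -2/3)
  row 1: subtract 4×row0 = (0, -2, 5/3)
  row 2: subtract -1×row0 = (0, 1, 10/3)
step 2: normalize row 1 (÷-2) = (0, 1, -5/6)
  row 2: subtract 1×row1 = (0, 0, 25/6)
step 3: normalize row 2 (÷25/6) = (0, 0, 1)
  row 0: subtract -2/3×row2 = (1, 0, 0)
  row 1: subtract -5/6×row2 = (0, 1, 0)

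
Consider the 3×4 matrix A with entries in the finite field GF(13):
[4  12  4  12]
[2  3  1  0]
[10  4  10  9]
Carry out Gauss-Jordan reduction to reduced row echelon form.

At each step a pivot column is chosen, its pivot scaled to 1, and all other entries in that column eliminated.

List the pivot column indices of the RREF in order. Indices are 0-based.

pivot(0,0)=4: scale R0 → (1, 3, 1, 3)
  clear (1,0): R1 −= (2)R0 → (0, 10, 12, 7)
  clear (2,0): R2 −= (10)R0 → (0, 0, 0, 5)
pivot(1,1)=10: scale R1 → (0, 1, 9, 2)
  clear (0,1): R0 −= (3)R1 → (1, 0, 0, 10)
col 2: no nonzero at/below row 2; advance.
pivot(2,3)=5: scale R2 → (0, 0, 0, 1)
  clear (0,3): R0 −= (10)R2 → (1, 0, 0, 0)
  clear (1,3): R1 −= (2)R2 → (0, 1, 9, 0)

pivot columns: 0, 1, 3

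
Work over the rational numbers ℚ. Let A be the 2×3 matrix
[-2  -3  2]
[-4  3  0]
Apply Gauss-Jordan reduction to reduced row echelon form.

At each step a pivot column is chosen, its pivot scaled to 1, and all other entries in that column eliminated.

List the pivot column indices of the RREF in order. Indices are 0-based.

pivot columns: 0, 1

step 1: normalize row 0 (÷-2) = (1, 3/2, -1)
  row 1: subtract -4×row0 = (0, 9, -4)
step 2: normalize row 1 (÷9) = (0, 1, -4/9)
  row 0: subtract 3/2×row1 = (1, 0, -1/3)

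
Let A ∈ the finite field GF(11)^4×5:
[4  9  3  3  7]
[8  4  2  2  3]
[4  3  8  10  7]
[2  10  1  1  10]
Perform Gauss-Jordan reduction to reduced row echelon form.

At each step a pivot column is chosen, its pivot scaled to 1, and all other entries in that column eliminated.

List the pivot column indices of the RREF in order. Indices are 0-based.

pivot columns: 0, 1, 2, 3

pivot(0,0)=4: scale R0 → (1, 5, 9, 9, 10)
  clear (1,0): R1 −= (8)R0 → (0, 8, 7, 7, 0)
  clear (2,0): R2 −= (4)R0 → (0, 5, 5, 7, 0)
  clear (3,0): R3 −= (2)R0 → (0, 0, 5, 5, 1)
pivot(1,1)=8: scale R1 → (0, 1, 5, 5, 0)
  clear (0,1): R0 −= (5)R1 → (1, 0, 6, 6, 10)
  clear (2,1): R2 −= (5)R1 → (0, 0, 2, 4, 0)
pivot(2,2)=2: scale R2 → (0, 0, 1, 2, 0)
  clear (0,2): R0 −= (6)R2 → (1, 0, 0, 5, 10)
  clear (1,2): R1 −= (5)R2 → (0, 1, 0, 6, 0)
  clear (3,2): R3 −= (5)R2 → (0, 0, 0, 6, 1)
pivot(3,3)=6: scale R3 → (0, 0, 0, 1, 2)
  clear (0,3): R0 −= (5)R3 → (1, 0, 0, 0, 0)
  clear (1,3): R1 −= (6)R3 → (0, 1, 0, 0, 10)
  clear (2,3): R2 −= (2)R3 → (0, 0, 1, 0, 7)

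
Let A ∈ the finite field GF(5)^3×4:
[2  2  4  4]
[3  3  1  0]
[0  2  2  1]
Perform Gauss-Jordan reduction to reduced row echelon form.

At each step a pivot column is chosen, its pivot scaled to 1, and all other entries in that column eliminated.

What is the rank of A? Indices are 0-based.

rank = 3

pivot(0,0)=2: scale R0 → (1, 1, 2, 2)
  clear (1,0): R1 −= (3)R0 → (0, 0, 0, 4)
pivot(1,1): swap R1↔R2
pivot(1,1)=2: scale R1 → (0, 1, 1, 3)
  clear (0,1): R0 −= (1)R1 → (1, 0, 1, 4)
col 2: no nonzero at/below row 2; advance.
pivot(2,3)=4: scale R2 → (0, 0, 0, 1)
  clear (0,3): R0 −= (4)R2 → (1, 0, 1, 0)
  clear (1,3): R1 −= (3)R2 → (0, 1, 1, 0)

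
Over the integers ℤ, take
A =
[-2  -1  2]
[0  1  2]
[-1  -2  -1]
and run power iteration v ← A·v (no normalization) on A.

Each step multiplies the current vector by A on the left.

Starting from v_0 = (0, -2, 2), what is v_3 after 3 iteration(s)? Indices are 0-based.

v_0 = (0, -2, 2).
v_1 = A·v_0 = (6, 2, 2).
v_2 = A·v_1 = (-10, 6, -12).
v_3 = A·v_2 = (-10, -18, 10).

v_3 = (-10, -18, 10)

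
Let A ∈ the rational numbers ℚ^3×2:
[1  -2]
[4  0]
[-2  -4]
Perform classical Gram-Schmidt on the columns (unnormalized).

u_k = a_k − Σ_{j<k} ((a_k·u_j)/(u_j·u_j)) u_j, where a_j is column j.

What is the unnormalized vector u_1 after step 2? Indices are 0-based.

Step 1: u_0 = a_0 = (1, 4, -2).
Step 2: u_1 = a_1 − (2/7)·u_0 = (-16/7, -8/7, -24/7).

u_1 = (-16/7, -8/7, -24/7)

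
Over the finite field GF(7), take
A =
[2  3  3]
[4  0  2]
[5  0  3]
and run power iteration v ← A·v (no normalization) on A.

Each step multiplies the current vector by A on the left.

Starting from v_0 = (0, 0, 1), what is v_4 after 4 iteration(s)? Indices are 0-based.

v_4 = (3, 4, 6)

v_0 = (0, 0, 1).
v_1 = A·v_0 = (3, 2, 3).
v_2 = A·v_1 = (0, 4, 3).
v_3 = A·v_2 = (0, 6, 2).
v_4 = A·v_3 = (3, 4, 6).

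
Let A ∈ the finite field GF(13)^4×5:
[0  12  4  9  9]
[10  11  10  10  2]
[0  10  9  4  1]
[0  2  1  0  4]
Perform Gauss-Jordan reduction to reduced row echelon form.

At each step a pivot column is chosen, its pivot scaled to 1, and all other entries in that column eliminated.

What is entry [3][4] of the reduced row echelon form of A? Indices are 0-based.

step 1: exchange rows 0,1
step 1: normalize row 0 (÷10) = (1, 5, 1, 1, 8)
step 2: normalize row 1 (÷12) = (0, 1, 9, 4, 4)
  row 0: subtract 5×row1 = (1, 0, 8, 7, 1)
  row 2: subtract 10×row1 = (0, 0, 10, 3, 0)
  row 3: subtract 2×row1 = (0, 0, 9, 5, 9)
step 3: normalize row 2 (÷10) = (0, 0, 1, 12, 0)
  row 0: subtract 8×row2 = (1, 0, 0, 2, 1)
  row 1: subtract 9×row2 = (0, 1, 0, 0, 4)
  row 3: subtract 9×row2 = (0, 0, 0, 1, 9)
step 4: normalize row 3 (÷1) = (0, 0, 0, 1, 9)
  row 0: subtract 2×row3 = (1, 0, 0, 0, 9)
  row 2: subtract 12×row3 = (0, 0, 1, 0, 9)

M[3][4] = 9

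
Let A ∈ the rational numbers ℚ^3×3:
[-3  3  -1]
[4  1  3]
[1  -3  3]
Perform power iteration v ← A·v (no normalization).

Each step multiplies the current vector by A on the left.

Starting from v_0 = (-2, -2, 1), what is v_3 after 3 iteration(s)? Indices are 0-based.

v_0 = (-2, -2, 1).
v_1 = A·v_0 = (-1, -7, 7).
v_2 = A·v_1 = (-25, 10, 41).
v_3 = A·v_2 = (64, 33, 68).

v_3 = (64, 33, 68)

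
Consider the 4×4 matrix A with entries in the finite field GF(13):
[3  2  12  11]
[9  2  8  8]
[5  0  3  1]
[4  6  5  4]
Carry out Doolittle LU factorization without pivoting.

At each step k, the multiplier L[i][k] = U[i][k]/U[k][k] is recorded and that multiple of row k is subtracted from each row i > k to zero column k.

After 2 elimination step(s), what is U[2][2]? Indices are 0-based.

U[2][2] = 2

Step 1: pivot at (0,0) is 3.
  row1 ← row1 − (3)·row0  ⇒  L[1][0]=3, U row1=(0, 9, 11, 1)
  row2 ← row2 − (6)·row0  ⇒  L[2][0]=6, U row2=(0, 1, 9, 0)
  row3 ← row3 − (10)·row0  ⇒  L[3][0]=10, U row3=(0, 12, 2, 11)
Step 2: pivot at (1,1) is 9.
  row2 ← row2 − (3)·row1  ⇒  L[2][1]=3, U row2=(0, 0, 2, 10)
  row3 ← row3 − (10)·row1  ⇒  L[3][1]=10, U row3=(0, 0, 9, 1)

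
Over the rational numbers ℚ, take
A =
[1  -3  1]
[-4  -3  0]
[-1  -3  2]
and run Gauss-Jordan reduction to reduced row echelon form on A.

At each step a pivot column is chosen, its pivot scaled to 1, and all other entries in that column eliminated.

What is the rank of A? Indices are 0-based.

rank = 3

step 1: normalize row 0 (÷1) = (1, -3, 1)
  row 1: subtract -4×row0 = (0, -15, 4)
  row 2: subtract -1×row0 = (0, -6, 3)
step 2: normalize row 1 (÷-15) = (0, 1, -4/15)
  row 0: subtract -3×row1 = (1, 0, 1/5)
  row 2: subtract -6×row1 = (0, 0, 7/5)
step 3: normalize row 2 (÷7/5) = (0, 0, 1)
  row 0: subtract 1/5×row2 = (1, 0, 0)
  row 1: subtract -4/15×row2 = (0, 1, 0)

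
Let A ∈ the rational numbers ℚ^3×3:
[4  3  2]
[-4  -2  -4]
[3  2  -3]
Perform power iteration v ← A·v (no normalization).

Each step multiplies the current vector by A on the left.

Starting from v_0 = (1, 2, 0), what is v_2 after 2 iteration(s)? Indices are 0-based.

v_0 = (1, 2, 0).
v_1 = A·v_0 = (10, -8, 7).
v_2 = A·v_1 = (30, -52, -7).

v_2 = (30, -52, -7)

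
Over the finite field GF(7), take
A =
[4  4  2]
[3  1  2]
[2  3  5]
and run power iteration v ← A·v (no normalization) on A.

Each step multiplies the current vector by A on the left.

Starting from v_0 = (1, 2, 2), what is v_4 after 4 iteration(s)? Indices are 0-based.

v_4 = (4, 5, 0)

v_0 = (1, 2, 2).
v_1 = A·v_0 = (2, 2, 4).
v_2 = A·v_1 = (3, 2, 2).
v_3 = A·v_2 = (3, 1, 1).
v_4 = A·v_3 = (4, 5, 0).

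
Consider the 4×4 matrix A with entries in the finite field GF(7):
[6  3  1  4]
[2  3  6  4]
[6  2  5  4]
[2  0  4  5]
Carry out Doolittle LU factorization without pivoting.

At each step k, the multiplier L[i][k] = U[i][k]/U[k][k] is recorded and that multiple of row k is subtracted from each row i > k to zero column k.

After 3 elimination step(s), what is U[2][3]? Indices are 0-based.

k=0: U[0][0]=6
  eliminate (1,0): mult=5, new row 1: (0, 2, 1, 5); set L[1][0]=5
  eliminate (2,0): mult=1, new row 2: (0, 6, 4, 0); set L[2][0]=1
  eliminate (3,0): mult=5, new row 3: (0, 6, 6, 6); set L[3][0]=5
k=1: U[1][1]=2
  eliminate (2,1): mult=3, new row 2: (0, 0, 1, 6); set L[2][1]=3
  eliminate (3,1): mult=3, new row 3: (0, 0, 3, 5); set L[3][1]=3
k=2: U[2][2]=1
  eliminate (3,2): mult=3, new row 3: (0, 0, 0, 1); set L[3][2]=3

U[2][3] = 6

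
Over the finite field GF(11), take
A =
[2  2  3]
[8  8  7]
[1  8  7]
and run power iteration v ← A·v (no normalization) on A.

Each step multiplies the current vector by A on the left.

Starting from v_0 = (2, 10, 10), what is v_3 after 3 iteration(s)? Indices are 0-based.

v_0 = (2, 10, 10).
v_1 = A·v_0 = (10, 1, 9).
v_2 = A·v_1 = (5, 8, 4).
v_3 = A·v_2 = (5, 0, 9).

v_3 = (5, 0, 9)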